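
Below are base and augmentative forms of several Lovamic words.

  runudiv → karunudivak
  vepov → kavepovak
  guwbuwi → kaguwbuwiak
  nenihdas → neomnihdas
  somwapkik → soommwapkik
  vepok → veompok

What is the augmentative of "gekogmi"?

"gekogmi" ends in -i. The one such stem in the data (guwbuwi → kaguwbuwiak) adds ka- … -ak around the stem, so the same rule applies.
So gekogmi → kagekogmiak.

kagekogmiak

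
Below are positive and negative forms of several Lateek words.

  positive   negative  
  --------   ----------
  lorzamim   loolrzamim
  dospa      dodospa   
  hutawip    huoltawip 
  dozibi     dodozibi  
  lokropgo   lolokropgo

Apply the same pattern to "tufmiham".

tuolfmiham

dozibi and hutawip both have last vowel 'i' yet inflect differently (dodozibi, huoltawip), so the last vowel is not what conditions the rule; whether the stem ends in a vowel or a consonant is.
"tufmiham" ends in a consonant. The stems ending in a consonant (hutawip → huoltawip, lorzamim → loolrzamim) insert -ol- after the first vowel.
The other pattern: stems ending in a vowel repeat the first consonant+vowel as a prefix.
So tufmiham → tuolfmiham.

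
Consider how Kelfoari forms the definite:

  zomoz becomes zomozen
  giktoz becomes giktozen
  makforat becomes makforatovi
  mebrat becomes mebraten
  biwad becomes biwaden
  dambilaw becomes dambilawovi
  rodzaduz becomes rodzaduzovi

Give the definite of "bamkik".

bamkiken

mebrat and makforat both end in -t yet inflect differently (mebraten, makforatovi), so the final letter is not what conditions the rule; the number of vowels is.
"bamkik" has 2 vowels. The stems with 2 vowels (zomoz → zomozen, giktoz → giktozen, biwad → biwaden) add -en.
The other pattern: stems with 3 vowels add -ovi.
So bamkik → bamkiken.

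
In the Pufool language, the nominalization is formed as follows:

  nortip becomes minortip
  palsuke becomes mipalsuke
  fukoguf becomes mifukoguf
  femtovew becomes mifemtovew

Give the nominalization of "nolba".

minolba

Every pair shown (nortip → minortip, palsuke → mipalsuke, fukoguf → mifukoguf, …) follows the same rule: add the prefix mi-.
So nolba → minolba.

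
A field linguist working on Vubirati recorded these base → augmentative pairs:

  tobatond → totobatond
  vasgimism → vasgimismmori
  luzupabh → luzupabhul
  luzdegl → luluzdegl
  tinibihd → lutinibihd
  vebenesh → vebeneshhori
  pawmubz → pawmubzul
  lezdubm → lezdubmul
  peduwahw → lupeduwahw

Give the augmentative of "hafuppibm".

tobatond and tinibihd both end in -d yet inflect differently (totobatond, lutinibihd), so the final letter is not what conditions the rule; the second-to-last letter is.
"hafuppibm" has second-to-last letter 'b'. The stems whose second-to-last letter is 'b' (lezdubm → lezdubmul, luzupabh → luzupabhul, pawmubz → pawmubzul) add -ul.
So hafuppibm → hafuppibmul.

hafuppibmul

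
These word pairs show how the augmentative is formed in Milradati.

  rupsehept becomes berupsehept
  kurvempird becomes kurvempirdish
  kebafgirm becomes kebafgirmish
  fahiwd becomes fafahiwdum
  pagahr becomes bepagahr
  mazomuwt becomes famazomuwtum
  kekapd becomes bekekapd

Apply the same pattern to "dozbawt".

fadozbawtum

fahiwd and kurvempird both end in -d yet inflect differently (fafahiwdum, kurvempirdish), so the final letter is not what conditions the rule; the second-to-last letter is.
"dozbawt" has second-to-last letter 'w'. The stems whose second-to-last letter is 'w' (mazomuwt → famazomuwtum, fahiwd → fafahiwdum) add fa- … -um around the stem.
So dozbawt → fadozbawtum.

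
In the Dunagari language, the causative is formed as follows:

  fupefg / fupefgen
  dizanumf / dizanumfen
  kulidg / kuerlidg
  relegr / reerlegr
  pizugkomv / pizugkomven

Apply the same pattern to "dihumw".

dihumwen

"dihumw" has second-to-last letter 'm'. The stems whose second-to-last letter is 'm' (dizanumf → dizanumfen, pizugkomv → pizugkomven) add -en.
So dihumw → dihumwen.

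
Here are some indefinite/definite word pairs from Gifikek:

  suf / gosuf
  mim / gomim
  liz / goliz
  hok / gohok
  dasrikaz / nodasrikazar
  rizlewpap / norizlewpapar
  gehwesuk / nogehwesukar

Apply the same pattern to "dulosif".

dasrikaz and liz both end in -z yet inflect differently (nodasrikazar, goliz), so the final letter is not what conditions the rule; the number of vowels is.
"dulosif" has 3 vowels. The stems with 3 vowels (rizlewpap → norizlewpapar, dasrikaz → nodasrikazar, gehwesuk → nogehwesukar) add no- … -ar around the stem.
So dulosif → nodulosifar.

nodulosifar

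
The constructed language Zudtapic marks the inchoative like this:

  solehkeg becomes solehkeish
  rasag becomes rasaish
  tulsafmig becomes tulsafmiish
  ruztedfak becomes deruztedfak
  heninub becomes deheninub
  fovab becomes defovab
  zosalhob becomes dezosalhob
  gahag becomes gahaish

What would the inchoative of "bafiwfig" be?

bafiwfiish

rasag and ruztedfak both have last vowel 'a' yet inflect differently (rasaish, deruztedfak), so the last vowel is not what conditions the rule; the final letter is.
"bafiwfig" ends in -g. The stems ending in -g (tulsafmig → tulsafmiish, rasag → rasaish, gahag → gahaish) drop the final letter and add -ish.
The other pattern: stems ending in -b or -k add the prefix de-.
So bafiwfig → bafiwfiish.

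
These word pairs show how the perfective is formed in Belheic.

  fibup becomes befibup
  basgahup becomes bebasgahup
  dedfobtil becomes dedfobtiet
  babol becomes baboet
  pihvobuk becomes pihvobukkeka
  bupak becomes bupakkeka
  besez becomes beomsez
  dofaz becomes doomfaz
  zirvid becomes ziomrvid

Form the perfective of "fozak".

fozakkeka

fibup and pihvobuk both have last vowel 'u' yet inflect differently (befibup, pihvobukkeka), so the last vowel is not what conditions the rule; the final letter is.
"fozak" ends in -k. The stems ending in -k (pihvobuk → pihvobukkeka, bupak → bupakkeka) double the final consonant and add -eka.
So fozak → fozakkeka.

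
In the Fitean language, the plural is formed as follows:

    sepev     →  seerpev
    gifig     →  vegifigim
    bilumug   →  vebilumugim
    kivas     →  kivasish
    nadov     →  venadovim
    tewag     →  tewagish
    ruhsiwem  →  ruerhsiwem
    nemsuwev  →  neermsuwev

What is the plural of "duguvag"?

duguvagish

tewag and bilumug both end in -g yet inflect differently (tewagish, vebilumugim), so the final letter is not what conditions the rule; the last vowel is.
"duguvag" has last vowel 'a'. The stems whose last vowel is 'a' (kivas → kivasish, tewag → tewagish) add -ish.
The other patterns: stems whose last vowel is 'e' insert -er- after the first vowel; stems whose last vowel is 'i', 'o' or 'u' add ve- … -im around the stem.
So duguvag → duguvagish.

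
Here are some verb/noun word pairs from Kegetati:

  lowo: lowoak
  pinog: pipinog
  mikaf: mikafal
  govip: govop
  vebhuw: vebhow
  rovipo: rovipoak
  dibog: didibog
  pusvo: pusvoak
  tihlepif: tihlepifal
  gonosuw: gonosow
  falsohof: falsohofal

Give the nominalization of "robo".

pinog and falsohof both have last vowel 'o' yet inflect differently (pipinog, falsohofal), so the last vowel is not what conditions the rule; the final letter is.
"robo" ends in -o. The stems ending in -o (lowo → lowoak, pusvo → pusvoak, rovipo → rovipoak) add -ak.
The other patterns: stems ending in -g repeat the first consonant+vowel as a prefix; stems ending in -f add -al; stems ending in -p or -w change the last vowel to 'o'.
So robo → roboak.

roboak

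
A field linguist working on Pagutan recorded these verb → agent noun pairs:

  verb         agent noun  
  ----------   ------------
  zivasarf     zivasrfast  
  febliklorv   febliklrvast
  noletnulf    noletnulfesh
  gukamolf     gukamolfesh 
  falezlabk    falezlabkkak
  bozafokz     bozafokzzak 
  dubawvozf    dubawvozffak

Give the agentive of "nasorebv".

"nasorebv" has second-to-last letter 'b'. The one such stem in the data (falezlabk → falezlabkkak) doubles the final consonant and adds -ak (as do bozafokz, dubawvozf), so the same rule applies.
So nasorebv → nasorebvvak.

nasorebvvak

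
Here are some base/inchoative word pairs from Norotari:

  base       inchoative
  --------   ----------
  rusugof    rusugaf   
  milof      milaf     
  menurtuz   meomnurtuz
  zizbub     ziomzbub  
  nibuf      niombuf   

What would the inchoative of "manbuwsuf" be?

maomnbuwsuf

rusugof and nibuf both end in -f yet inflect differently (rusugaf, niombuf), so the final letter is not what conditions the rule; the last vowel is.
"manbuwsuf" has last vowel 'u'. The stems whose last vowel is 'u' (menurtuz → meomnurtuz, zizbub → ziomzbub, nibuf → niombuf) insert -om- after the first vowel.
So manbuwsuf → maomnbuwsuf.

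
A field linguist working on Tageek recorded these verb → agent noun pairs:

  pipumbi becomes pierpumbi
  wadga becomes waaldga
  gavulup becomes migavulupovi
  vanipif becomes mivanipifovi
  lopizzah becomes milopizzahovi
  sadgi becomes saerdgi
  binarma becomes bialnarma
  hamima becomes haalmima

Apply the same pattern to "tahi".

taerhi

"tahi" ends in -i. The stems ending in -i (pipumbi → pierpumbi, sadgi → saerdgi) insert -er- after the first vowel.
The other patterns: stems ending in -a insert -al- after the first vowel; stems ending in -f, -h or -p add mi- … -ovi around the stem.
So tahi → taerhi.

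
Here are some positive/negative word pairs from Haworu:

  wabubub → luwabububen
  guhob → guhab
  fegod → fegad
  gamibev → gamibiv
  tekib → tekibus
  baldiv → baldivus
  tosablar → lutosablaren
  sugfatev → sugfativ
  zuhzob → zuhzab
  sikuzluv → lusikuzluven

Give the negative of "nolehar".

lunoleharen

tekib and guhob both end in -b yet inflect differently (tekibus, guhab), so the final letter is not what conditions the rule; the last vowel is.
"nolehar" has last vowel 'a'. The one such stem in the data (tosablar → lutosablaren) adds lu- … -en around the stem, so the same rule applies.
The other patterns: stems whose last vowel is 'i' add -us; stems whose last vowel is 'o' change the last vowel to 'a'; stems whose last vowel is 'e' change the last vowel to 'i'.
So nolehar → lunoleharen.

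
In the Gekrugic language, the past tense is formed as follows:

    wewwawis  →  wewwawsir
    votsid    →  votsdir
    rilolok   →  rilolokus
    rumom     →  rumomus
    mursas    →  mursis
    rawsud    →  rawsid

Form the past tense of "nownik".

"nownik" has last vowel 'i'. The stems whose last vowel is 'i' (wewwawis → wewwawsir, votsid → votsdir) delete the last vowel and add -ir.
So nownik → nownkir.

nownkir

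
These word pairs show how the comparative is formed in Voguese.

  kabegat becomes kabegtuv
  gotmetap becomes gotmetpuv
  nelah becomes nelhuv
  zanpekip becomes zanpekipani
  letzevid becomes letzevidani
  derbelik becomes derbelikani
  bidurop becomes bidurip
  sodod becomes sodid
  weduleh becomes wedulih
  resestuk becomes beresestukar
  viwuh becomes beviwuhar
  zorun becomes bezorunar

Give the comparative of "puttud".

"puttud" has last vowel 'u'. The stems whose last vowel is 'u' (resestuk → beresestukar, viwuh → beviwuhar, zorun → bezorunar) add be- … -ar around the stem.
The other patterns: stems whose last vowel is 'a' delete the last vowel and add -uv; stems whose last vowel is 'i' add -ani; stems whose last vowel is 'e' or 'o' change the last vowel to 'i'.
So puttud → beputtudar.

beputtudar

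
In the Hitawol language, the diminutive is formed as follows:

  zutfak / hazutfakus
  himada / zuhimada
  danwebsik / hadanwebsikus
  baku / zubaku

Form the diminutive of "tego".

zutfak and himada both have last vowel 'a' yet inflect differently (hazutfakus, zuhimada), so the last vowel is not what conditions the rule; whether the stem ends in a vowel or a consonant is.
"tego" ends in a vowel. The stems ending in a vowel (himada → zuhimada, baku → zubaku) add the prefix zu-.
So tego → zutego.

zutego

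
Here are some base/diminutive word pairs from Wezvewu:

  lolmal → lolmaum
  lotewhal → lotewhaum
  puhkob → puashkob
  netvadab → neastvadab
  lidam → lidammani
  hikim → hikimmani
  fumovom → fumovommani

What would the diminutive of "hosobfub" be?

hoassobfub

"hosobfub" ends in -b. The stems ending in -b (puhkob → puashkob, netvadab → neastvadab) insert -as- after the first vowel.
The other patterns: stems ending in -l drop the final letter and add -um; stems ending in -m double the final consonant and add -ani.
So hosobfub → hoassobfub.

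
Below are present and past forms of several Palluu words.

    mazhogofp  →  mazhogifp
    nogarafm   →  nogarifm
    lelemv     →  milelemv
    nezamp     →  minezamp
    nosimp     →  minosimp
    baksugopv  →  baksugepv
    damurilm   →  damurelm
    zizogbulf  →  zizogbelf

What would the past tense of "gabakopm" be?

mazhogofp and nezamp both end in -p yet inflect differently (mazhogifp, minezamp), so the final letter is not what conditions the rule; the second-to-last letter is.
"gabakopm" has second-to-last letter 'p'. The one such stem in the data (baksugopv → baksugepv) changes the last vowel to 'e' (as do damurilm, zizogbulf), so the same rule applies.
So gabakopm → gabakepm.

gabakepm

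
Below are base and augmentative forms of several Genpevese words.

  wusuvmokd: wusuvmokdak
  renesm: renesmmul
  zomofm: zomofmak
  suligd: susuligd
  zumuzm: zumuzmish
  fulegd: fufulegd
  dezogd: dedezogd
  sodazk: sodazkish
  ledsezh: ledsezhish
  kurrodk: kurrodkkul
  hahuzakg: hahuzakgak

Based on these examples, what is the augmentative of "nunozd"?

nunozdish

zumuzm and zomofm both end in -m yet inflect differently (zumuzmish, zomofmak), so the final letter is not what conditions the rule; the second-to-last letter is.
"nunozd" has second-to-last letter 'z'. The stems whose second-to-last letter is 'z' (sodazk → sodazkish, ledsezh → ledsezhish, zumuzm → zumuzmish) add -ish.
The other patterns: stems whose second-to-last letter is 'g' repeat the first consonant+vowel as a prefix; stems whose second-to-last letter is 'f' or 'k' add -ak; stems whose second-to-last letter is 'd' or 's' double the final consonant and add -ul.
So nunozd → nunozdish.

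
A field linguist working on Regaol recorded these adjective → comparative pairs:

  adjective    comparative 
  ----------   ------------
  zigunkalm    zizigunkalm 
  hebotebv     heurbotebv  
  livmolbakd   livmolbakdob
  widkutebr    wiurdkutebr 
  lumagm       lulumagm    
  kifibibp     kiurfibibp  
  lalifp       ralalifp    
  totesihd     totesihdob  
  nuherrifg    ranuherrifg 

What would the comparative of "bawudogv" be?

lalifp and kifibibp both end in -p yet inflect differently (ralalifp, kiurfibibp), so the final letter is not what conditions the rule; the second-to-last letter is.
"bawudogv" has second-to-last letter 'g'. The one such stem in the data (lumagm → lulumagm) repeats the first consonant+vowel as a prefix (as does zigunkalm), so the same rule applies.
So bawudogv → babawudogv.

babawudogv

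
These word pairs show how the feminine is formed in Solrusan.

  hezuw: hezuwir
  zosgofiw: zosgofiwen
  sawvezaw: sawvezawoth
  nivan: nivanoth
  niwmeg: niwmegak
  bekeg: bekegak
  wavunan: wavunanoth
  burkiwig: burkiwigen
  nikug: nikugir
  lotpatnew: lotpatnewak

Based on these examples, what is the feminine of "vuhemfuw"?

vuhemfuwir

"vuhemfuw" has last vowel 'u'. The stems whose last vowel is 'u' (hezuw → hezuwir, nikug → nikugir) add -ir.
So vuhemfuw → vuhemfuwir.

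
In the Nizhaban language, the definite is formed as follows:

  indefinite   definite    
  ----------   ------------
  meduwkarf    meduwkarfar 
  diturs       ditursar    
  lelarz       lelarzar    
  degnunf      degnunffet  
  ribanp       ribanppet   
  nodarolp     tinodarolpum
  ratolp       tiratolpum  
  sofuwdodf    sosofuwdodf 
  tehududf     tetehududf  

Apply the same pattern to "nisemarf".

"nisemarf" has second-to-last letter 'r'. The stems whose second-to-last letter is 'r' (meduwkarf → meduwkarfar, diturs → ditursar, lelarz → lelarzar) add -ar.
The other patterns: stems whose second-to-last letter is 'n' double the final consonant and add -et; stems whose second-to-last letter is 'l' add ti- … -um around the stem; stems whose second-to-last letter is 'd' repeat the first consonant+vowel as a prefix.
So nisemarf → nisemarfar.

nisemarfar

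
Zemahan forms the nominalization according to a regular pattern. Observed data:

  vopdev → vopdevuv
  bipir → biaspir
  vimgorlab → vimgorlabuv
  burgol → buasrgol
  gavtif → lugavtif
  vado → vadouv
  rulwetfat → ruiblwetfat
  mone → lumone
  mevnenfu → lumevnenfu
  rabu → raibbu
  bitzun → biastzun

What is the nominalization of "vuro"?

vurouv

"vuro" begins with v-. The stems beginning with v- (vado → vadouv, vopdev → vopdevuv, vimgorlab → vimgorlabuv) add -uv.
The other patterns: stems beginning with r- insert -ib- after the first vowel; stems beginning with b- insert -as- after the first vowel; stems beginning with g- or m- add the prefix lu-.
So vuro → vurouv.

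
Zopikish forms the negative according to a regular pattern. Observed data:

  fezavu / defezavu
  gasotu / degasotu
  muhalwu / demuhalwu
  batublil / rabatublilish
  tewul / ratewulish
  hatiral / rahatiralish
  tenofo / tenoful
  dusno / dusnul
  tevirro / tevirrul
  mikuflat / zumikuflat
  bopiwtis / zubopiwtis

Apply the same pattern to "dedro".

fezavu and tewul both have last vowel 'u' yet inflect differently (defezavu, ratewulish), so the last vowel is not what conditions the rule; the final letter is.
"dedro" ends in -o. The stems ending in -o (tenofo → tenoful, dusno → dusnul, tevirro → tevirrul) drop the final letter and add -ul.
The other patterns: stems ending in -u add the prefix de-; stems ending in -l add ra- … -ish around the stem; stems ending in -s or -t add the prefix zu-.
So dedro → dedrul.

dedrul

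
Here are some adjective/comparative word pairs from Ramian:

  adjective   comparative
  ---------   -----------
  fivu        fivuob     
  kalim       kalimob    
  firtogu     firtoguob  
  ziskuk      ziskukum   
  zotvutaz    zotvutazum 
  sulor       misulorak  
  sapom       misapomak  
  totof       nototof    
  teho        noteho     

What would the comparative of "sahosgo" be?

"sahosgo" begins with s-. The stems beginning with s- (sulor → misulorak, sapom → misapomak) add mi- … -ak around the stem.
The other patterns: stems beginning with f- or k- add -ob; stems beginning with z- add -um; stems beginning with t- add the prefix no-.
So sahosgo → misahosgoak.

misahosgoak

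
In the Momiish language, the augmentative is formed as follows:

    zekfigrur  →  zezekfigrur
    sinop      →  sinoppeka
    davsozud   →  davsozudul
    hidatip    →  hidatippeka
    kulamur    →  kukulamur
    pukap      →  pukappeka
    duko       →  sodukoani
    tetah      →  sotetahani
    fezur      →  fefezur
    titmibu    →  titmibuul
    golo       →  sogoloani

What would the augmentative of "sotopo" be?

tetah and pukap both have last vowel 'a' yet inflect differently (sotetahani, pukappeka), so the last vowel is not what conditions the rule; the final letter is.
"sotopo" ends in -o. The stems ending in -o (duko → sodukoani, golo → sogoloani) add so- … -ani around the stem.
The other patterns: stems ending in -p double the final consonant and add -eka; stems ending in -r repeat the first consonant+vowel as a prefix; stems ending in -d or -u add -ul.
So sotopo → sosotopoani.

sosotopoani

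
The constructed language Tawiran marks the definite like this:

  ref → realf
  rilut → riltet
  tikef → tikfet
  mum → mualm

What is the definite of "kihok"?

kihket

tikef and ref both end in -f yet inflect differently (tikfet, realf), so the final letter is not what conditions the rule; the number of vowels is.
"kihok" has 2 vowels. The stems with 2 vowels (tikef → tikfet, rilut → riltet) delete the last vowel and add -et.
So kihok → kihket.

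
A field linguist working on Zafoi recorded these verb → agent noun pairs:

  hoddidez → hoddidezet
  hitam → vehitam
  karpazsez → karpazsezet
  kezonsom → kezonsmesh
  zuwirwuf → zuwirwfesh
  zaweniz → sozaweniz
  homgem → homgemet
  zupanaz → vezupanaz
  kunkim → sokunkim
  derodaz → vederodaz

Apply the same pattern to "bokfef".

bokfefet

derodaz and zaweniz both end in -z yet inflect differently (vederodaz, sozaweniz), so the final letter is not what conditions the rule; the last vowel is.
"bokfef" has last vowel 'e'. The stems whose last vowel is 'e' (homgem → homgemet, karpazsez → karpazsezet, hoddidez → hoddidezet) add -et.
So bokfef → bokfefet.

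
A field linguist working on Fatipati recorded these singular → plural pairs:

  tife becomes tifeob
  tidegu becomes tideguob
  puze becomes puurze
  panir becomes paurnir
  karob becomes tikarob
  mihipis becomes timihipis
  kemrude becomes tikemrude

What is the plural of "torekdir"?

"torekdir" begins with t-. The stems beginning with t- (tife → tifeob, tidegu → tideguob) add -ob.
So torekdir → torekdirob.

torekdirob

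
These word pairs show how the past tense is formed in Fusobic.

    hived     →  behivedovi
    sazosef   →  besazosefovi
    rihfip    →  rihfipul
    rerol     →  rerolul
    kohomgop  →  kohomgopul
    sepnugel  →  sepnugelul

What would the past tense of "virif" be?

bevirifovi

"virif" ends in -f. The one such stem in the data (sazosef → besazosefovi) adds be- … -ovi around the stem, so the same rule applies.
The other pattern: stems ending in -l or -p add -ul.
So virif → bevirifovi.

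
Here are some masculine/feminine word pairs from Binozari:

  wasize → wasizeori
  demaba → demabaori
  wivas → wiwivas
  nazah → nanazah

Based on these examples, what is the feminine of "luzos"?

"luzos" ends in a consonant. The stems ending in a consonant (wivas → wiwivas, nazah → nanazah) repeat the first consonant+vowel as a prefix.
The other pattern: stems ending in a vowel add -ori.
So luzos → luluzos.

luluzos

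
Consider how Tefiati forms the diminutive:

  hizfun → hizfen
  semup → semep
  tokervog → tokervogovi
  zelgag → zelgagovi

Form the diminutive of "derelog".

derelogovi

"derelog" ends in -g. The stems ending in -g (tokervog → tokervogovi, zelgag → zelgagovi) add -ovi.
So derelog → derelogovi.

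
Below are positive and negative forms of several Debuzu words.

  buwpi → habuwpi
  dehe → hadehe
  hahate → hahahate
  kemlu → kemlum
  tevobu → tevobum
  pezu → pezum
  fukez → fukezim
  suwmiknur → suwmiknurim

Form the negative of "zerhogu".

"zerhogu" ends in -u. The stems ending in -u (kemlu → kemlum, tevobu → tevobum, pezu → pezum) drop the final letter and add -um.
So zerhogu → zerhogum.

zerhogum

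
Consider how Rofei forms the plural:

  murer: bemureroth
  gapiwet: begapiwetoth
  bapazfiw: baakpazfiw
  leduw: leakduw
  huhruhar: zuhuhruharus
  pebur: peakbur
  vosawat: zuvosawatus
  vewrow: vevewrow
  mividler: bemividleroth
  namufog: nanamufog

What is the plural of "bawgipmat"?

zubawgipmatus

"bawgipmat" has last vowel 'a'. The stems whose last vowel is 'a' (huhruhar → zuhuhruharus, vosawat → zuvosawatus) add zu- … -us around the stem.
So bawgipmat → zubawgipmatus.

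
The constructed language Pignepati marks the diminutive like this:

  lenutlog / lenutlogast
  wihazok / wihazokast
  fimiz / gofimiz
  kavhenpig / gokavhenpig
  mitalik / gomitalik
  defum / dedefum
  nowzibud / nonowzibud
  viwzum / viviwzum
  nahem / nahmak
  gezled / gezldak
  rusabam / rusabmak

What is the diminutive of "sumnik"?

gosumnik

"sumnik" has last vowel 'i'. The stems whose last vowel is 'i' (fimiz → gofimiz, kavhenpig → gokavhenpig, mitalik → gomitalik) add the prefix go-.
So sumnik → gosumnik.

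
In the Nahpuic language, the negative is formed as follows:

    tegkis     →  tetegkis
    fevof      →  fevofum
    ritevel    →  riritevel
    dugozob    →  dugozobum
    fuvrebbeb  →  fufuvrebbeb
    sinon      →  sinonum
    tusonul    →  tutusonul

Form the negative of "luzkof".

dugozob and fuvrebbeb both end in -b yet inflect differently (dugozobum, fufuvrebbeb), so the final letter is not what conditions the rule; the last vowel is.
"luzkof" has last vowel 'o'. The stems whose last vowel is 'o' (dugozob → dugozobum, sinon → sinonum, fevof → fevofum) add -um.
The other pattern: stems whose last vowel is 'e', 'i' or 'u' repeat the first consonant+vowel as a prefix.
So luzkof → luzkofum.

luzkofum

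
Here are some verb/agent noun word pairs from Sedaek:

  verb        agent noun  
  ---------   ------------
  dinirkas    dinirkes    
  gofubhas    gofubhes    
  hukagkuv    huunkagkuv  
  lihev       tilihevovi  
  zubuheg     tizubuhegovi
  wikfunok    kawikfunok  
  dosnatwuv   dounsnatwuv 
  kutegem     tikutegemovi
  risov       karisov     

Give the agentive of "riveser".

tiriveserovi

dosnatwuv and risov both end in -v yet inflect differently (dounsnatwuv, karisov), so the final letter is not what conditions the rule; the last vowel is.
"riveser" has last vowel 'e'. The stems whose last vowel is 'e' (kutegem → tikutegemovi, zubuheg → tizubuhegovi, lihev → tilihevovi) add ti- … -ovi around the stem.
So riveser → tiriveserovi.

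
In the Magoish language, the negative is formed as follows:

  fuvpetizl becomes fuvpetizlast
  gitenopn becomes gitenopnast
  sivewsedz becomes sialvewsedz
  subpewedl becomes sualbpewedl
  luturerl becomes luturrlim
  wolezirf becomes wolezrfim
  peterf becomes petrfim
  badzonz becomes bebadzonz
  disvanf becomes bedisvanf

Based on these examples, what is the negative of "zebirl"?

zebrlim

fuvpetizl and subpewedl both end in -l yet inflect differently (fuvpetizlast, sualbpewedl), so the final letter is not what conditions the rule; the second-to-last letter is.
"zebirl" has second-to-last letter 'r'. The stems whose second-to-last letter is 'r' (luturerl → luturrlim, wolezirf → wolezrfim, peterf → petrfim) delete the last vowel and add -im.
The other patterns: stems whose second-to-last letter is 'p' or 'z' add -ast; stems whose second-to-last letter is 'd' insert -al- after the first vowel; stems whose second-to-last letter is 'n' add the prefix be-.
So zebirl → zebrlim.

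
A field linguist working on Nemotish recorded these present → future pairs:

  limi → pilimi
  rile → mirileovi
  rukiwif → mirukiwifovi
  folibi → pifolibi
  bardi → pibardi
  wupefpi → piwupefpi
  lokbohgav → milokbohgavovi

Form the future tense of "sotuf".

misotufovi

"sotuf" ends in -f. The one such stem in the data (rukiwif → mirukiwifovi) adds mi- … -ovi around the stem, so the same rule applies.
The other pattern: stems ending in -i add the prefix pi-.
So sotuf → misotufovi.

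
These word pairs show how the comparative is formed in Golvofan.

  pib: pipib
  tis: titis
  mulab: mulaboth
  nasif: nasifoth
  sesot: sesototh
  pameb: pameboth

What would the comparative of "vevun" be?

vevunoth

pib and pameb both end in -b yet inflect differently (pipib, pameboth), so the final letter is not what conditions the rule; the number of vowels is.
"vevun" has 2 vowels. The stems with 2 vowels (sesot → sesototh, pameb → pameboth, mulab → mulaboth) add -oth.
The other pattern: stems with 1 vowel repeat the first consonant+vowel as a prefix.
So vevun → vevunoth.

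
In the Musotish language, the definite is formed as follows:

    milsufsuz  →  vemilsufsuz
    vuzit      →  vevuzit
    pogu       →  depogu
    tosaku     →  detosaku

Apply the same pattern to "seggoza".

deseggoza

milsufsuz and pogu both have last vowel 'u' yet inflect differently (vemilsufsuz, depogu), so the last vowel is not what conditions the rule; whether the stem ends in a vowel or a consonant is.
"seggoza" ends in a vowel. The stems ending in a vowel (pogu → depogu, tosaku → detosaku) add the prefix de-.
So seggoza → deseggoza.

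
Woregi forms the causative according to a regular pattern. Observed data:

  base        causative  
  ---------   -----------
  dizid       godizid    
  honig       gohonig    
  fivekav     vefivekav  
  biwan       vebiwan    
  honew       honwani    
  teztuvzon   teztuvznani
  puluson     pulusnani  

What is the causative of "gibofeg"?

biwan and teztuvzon both end in -n yet inflect differently (vebiwan, teztuvznani), so the final letter is not what conditions the rule; the last vowel is.
"gibofeg" has last vowel 'e'. The one such stem in the data (honew → honwani) deletes the last vowel and adds -ani (as do teztuvzon, puluson), so the same rule applies.
The other patterns: stems whose last vowel is 'i' add the prefix go-; stems whose last vowel is 'a' add the prefix ve-.
So gibofeg → gibofgani.

gibofgani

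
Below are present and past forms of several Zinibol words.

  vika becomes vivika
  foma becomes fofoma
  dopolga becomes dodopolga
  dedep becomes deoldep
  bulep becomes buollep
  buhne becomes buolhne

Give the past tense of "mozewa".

momozewa

dopolga and dedep both begin with d- yet inflect differently (dodopolga, deoldep), so the first letter is not what conditions the rule; the final letter is.
"mozewa" ends in -a. The stems ending in -a (vika → vivika, foma → fofoma, dopolga → dodopolga) repeat the first consonant+vowel as a prefix.
The other pattern: stems ending in -e or -p insert -ol- after the first vowel.
So mozewa → momozewa.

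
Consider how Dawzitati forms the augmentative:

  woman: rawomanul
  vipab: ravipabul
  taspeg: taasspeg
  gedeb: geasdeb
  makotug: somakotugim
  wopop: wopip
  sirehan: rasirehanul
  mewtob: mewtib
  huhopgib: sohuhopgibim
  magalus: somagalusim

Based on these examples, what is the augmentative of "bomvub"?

mewtob and gedeb both end in -b yet inflect differently (mewtib, geasdeb), so the final letter is not what conditions the rule; the last vowel is.
"bomvub" has last vowel 'u'. The stems whose last vowel is 'u' (makotug → somakotugim, magalus → somagalusim) add so- … -im around the stem.
So bomvub → sobomvubim.

sobomvubim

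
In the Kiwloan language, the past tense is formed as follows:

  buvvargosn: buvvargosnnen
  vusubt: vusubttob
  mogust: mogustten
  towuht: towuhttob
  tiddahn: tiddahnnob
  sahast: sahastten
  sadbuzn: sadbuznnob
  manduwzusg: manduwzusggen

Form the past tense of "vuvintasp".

buvvargosn and sadbuzn both end in -n yet inflect differently (buvvargosnnen, sadbuznnob), so the final letter is not what conditions the rule; the second-to-last letter is.
"vuvintasp" has second-to-last letter 's'. The stems whose second-to-last letter is 's' (sahast → sahastten, manduwzusg → manduwzusggen, buvvargosn → buvvargosnnen) double the final consonant and add -en.
So vuvintasp → vuvintasppen.

vuvintasppen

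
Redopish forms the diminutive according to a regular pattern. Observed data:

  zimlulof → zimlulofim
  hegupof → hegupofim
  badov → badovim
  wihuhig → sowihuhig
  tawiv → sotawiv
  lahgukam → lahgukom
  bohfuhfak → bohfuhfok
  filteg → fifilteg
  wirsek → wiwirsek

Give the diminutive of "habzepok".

habzepokim

badov and tawiv both end in -v yet inflect differently (badovim, sotawiv), so the final letter is not what conditions the rule; the last vowel is.
"habzepok" has last vowel 'o'. The stems whose last vowel is 'o' (zimlulof → zimlulofim, hegupof → hegupofim, badov → badovim) add -im.
The other patterns: stems whose last vowel is 'i' add the prefix so-; stems whose last vowel is 'a' change the last vowel to 'o'; stems whose last vowel is 'e' repeat the first consonant+vowel as a prefix.
So habzepok → habzepokim.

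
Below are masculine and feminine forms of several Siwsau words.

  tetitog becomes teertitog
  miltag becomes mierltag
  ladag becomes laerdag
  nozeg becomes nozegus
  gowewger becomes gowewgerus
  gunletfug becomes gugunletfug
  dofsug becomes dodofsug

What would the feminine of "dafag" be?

daerfag

tetitog and nozeg both end in -g yet inflect differently (teertitog, nozegus), so the final letter is not what conditions the rule; the last vowel is.
"dafag" has last vowel 'a'. The stems whose last vowel is 'a' (miltag → mierltag, ladag → laerdag) insert -er- after the first vowel.
The other patterns: stems whose last vowel is 'e' add -us; stems whose last vowel is 'u' repeat the first consonant+vowel as a prefix.
So dafag → daerfag.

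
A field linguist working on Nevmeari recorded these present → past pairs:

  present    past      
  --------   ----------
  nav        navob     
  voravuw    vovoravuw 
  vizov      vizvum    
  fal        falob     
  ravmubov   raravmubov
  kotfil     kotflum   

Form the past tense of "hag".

hagob

fal and kotfil both end in -l yet inflect differently (falob, kotflum), so the final letter is not what conditions the rule; the number of vowels is.
"hag" has 1 vowel. The stems with 1 vowel (fal → falob, nav → navob) add -ob.
The other patterns: stems with 2 vowels delete the last vowel and add -um; stems with 3 vowels repeat the first consonant+vowel as a prefix.
So hag → hagob.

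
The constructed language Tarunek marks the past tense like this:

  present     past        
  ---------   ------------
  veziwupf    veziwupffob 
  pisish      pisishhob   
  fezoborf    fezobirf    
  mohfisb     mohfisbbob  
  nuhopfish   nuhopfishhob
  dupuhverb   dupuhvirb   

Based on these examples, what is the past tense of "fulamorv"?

fulamirv

veziwupf and fezoborf both end in -f yet inflect differently (veziwupffob, fezobirf), so the final letter is not what conditions the rule; the second-to-last letter is.
"fulamorv" has second-to-last letter 'r'. The stems whose second-to-last letter is 'r' (fezoborf → fezobirf, dupuhverb → dupuhvirb) change the last vowel to 'i'.
The other pattern: stems whose second-to-last letter is 'p' or 's' double the final consonant and add -ob.
So fulamorv → fulamirv.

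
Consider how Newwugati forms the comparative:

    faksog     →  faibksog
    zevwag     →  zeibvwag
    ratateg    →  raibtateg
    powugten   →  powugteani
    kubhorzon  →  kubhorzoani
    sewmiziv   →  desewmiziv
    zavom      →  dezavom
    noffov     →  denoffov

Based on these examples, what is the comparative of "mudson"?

ratateg and powugten both have last vowel 'e' yet inflect differently (raibtateg, powugteani), so the last vowel is not what conditions the rule; the final letter is.
"mudson" ends in -n. The stems ending in -n (powugten → powugteani, kubhorzon → kubhorzoani) drop the final letter and add -ani.
The other patterns: stems ending in -g insert -ib- after the first vowel; stems ending in -m or -v add the prefix de-.
So mudson → mudsoani.

mudsoani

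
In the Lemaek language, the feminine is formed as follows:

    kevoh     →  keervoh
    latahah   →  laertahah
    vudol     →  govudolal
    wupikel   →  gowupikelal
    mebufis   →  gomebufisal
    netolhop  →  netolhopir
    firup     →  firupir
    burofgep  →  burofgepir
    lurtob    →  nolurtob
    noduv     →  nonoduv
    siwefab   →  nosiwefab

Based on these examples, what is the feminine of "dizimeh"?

dierzimeh

kevoh and vudol both have last vowel 'o' yet inflect differently (keervoh, govudolal), so the last vowel is not what conditions the rule; the final letter is.
"dizimeh" ends in -h. The stems ending in -h (kevoh → keervoh, latahah → laertahah) insert -er- after the first vowel.
So dizimeh → dierzimeh.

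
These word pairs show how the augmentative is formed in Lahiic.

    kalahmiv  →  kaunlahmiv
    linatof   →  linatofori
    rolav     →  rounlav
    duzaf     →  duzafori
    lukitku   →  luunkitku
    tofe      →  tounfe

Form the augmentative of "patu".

pauntu

duzaf and rolav both have last vowel 'a' yet inflect differently (duzafori, rounlav), so the last vowel is not what conditions the rule; the final letter is.
"patu" ends in -u. The one such stem in the data (lukitku → luunkitku) inserts -un- after the first vowel (as do kalahmiv, tofe), so the same rule applies.
The other pattern: stems ending in -f add -ori.
So patu → pauntu.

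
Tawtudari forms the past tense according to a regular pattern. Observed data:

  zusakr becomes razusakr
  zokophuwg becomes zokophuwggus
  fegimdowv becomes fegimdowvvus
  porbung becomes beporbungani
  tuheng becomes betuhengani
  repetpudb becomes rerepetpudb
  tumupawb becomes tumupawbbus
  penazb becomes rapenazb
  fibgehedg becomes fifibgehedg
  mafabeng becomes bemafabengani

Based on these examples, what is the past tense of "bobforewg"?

"bobforewg" has second-to-last letter 'w'. The stems whose second-to-last letter is 'w' (tumupawb → tumupawbbus, fegimdowv → fegimdowvvus, zokophuwg → zokophuwggus) double the final consonant and add -us.
The other patterns: stems whose second-to-last letter is 'n' add be- … -ani around the stem; stems whose second-to-last letter is 'd' repeat the first consonant+vowel as a prefix; stems whose second-to-last letter is 'k' or 'z' add the prefix ra-.
So bobforewg → bobforewggus.

bobforewggus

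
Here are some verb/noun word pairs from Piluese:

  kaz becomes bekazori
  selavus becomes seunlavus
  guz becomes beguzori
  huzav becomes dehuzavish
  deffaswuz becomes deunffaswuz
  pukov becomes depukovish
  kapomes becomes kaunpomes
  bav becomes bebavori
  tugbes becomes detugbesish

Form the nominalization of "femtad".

defemtadish

"femtad" has 2 vowels. The stems with 2 vowels (pukov → depukovish, tugbes → detugbesish, huzav → dehuzavish) add de- … -ish around the stem.
The other patterns: stems with 1 vowel add be- … -ori around the stem; stems with 3 vowels insert -un- after the first vowel.
So femtad → defemtadish.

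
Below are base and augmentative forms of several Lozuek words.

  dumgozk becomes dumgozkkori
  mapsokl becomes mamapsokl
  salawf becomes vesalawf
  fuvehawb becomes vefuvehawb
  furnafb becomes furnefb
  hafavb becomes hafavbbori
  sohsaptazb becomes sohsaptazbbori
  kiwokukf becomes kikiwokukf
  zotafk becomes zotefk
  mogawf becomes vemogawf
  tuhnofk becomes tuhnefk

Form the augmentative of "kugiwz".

vekugiwz

kiwokukf and salawf both end in -f yet inflect differently (kikiwokukf, vesalawf), so the final letter is not what conditions the rule; the second-to-last letter is.
"kugiwz" has second-to-last letter 'w'. The stems whose second-to-last letter is 'w' (salawf → vesalawf, fuvehawb → vefuvehawb, mogawf → vemogawf) add the prefix ve-.
So kugiwz → vekugiwz.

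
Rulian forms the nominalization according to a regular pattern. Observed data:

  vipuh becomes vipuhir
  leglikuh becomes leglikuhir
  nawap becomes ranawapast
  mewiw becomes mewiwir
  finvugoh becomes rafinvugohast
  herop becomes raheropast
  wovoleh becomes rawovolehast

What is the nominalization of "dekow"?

radekowast

"dekow" has last vowel 'o'. The stems whose last vowel is 'o' (finvugoh → rafinvugohast, herop → raheropast) add ra- … -ast around the stem.
The other pattern: stems whose last vowel is 'i' or 'u' add -ir.
So dekow → radekowast.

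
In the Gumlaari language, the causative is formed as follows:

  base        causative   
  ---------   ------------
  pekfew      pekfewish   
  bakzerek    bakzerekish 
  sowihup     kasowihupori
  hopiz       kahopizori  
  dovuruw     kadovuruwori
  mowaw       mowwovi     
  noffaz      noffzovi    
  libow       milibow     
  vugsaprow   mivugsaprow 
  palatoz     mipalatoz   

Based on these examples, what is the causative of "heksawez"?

heksawezish

pekfew and dovuruw both end in -w yet inflect differently (pekfewish, kadovuruwori), so the final letter is not what conditions the rule; the last vowel is.
"heksawez" has last vowel 'e'. The stems whose last vowel is 'e' (pekfew → pekfewish, bakzerek → bakzerekish) add -ish.
The other patterns: stems whose last vowel is 'i' or 'u' add ka- … -ori around the stem; stems whose last vowel is 'a' delete the last vowel and add -ovi; stems whose last vowel is 'o' add the prefix mi-.
So heksawez → heksawezish.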